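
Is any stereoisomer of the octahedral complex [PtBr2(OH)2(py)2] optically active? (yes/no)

An octahedron has six vertices in three trans pairs; every non-trans pair is cis.
Systematic placement gives 5 geometric isomers: Br trans, OH trans, py trans; Br trans, OH cis, py cis; Br cis, OH cis, py trans; Br cis, OH cis, py cis (chiral); Br cis, OH trans, py cis.
One of these lacks any improper symmetry element and so occurs as an enantiomeric pair, giving 5 + 1 = 6 stereoisomers in total.

yes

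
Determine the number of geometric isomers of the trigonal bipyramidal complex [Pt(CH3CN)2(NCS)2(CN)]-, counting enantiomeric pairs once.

5

In a trigonal bipyramid the two axial positions differ from the three equatorial ones.
Placing the ligands in turn and identifying arrangements related by rotation or reflection leaves 5 distinct geometric isomers.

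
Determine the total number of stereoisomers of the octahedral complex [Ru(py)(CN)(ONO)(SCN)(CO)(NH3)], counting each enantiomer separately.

30

An octahedron has six vertices in three trans pairs; every non-trans pair is cis.
Placing the ligands in turn and identifying arrangements related by rotation or reflection leaves 15 distinct geometric isomers.
Of these, 15 lack any improper symmetry element and so occur as enantiomeric pairs, giving 15 + 15 = 30 stereoisomers in total.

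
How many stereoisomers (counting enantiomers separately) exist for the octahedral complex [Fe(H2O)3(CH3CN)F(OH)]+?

In an octahedral complex each vertex has one trans partner and four cis neighbours.
Systematic placement gives 4 geometric isomers: H2O mer (3 arrangements); H2O fac (chiral).
One of these lacks any improper symmetry element and so occurs as an enantiomeric pair, giving 4 + 1 = 5 stereoisomers in total.

5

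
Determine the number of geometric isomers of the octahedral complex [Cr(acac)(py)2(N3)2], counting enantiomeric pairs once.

In an octahedral complex each vertex has one trans partner and four cis neighbours.
Each acac is bidentate and must span two cis positions.
The distinct arrangements are (3 in all): py cis, N3 trans; py trans, N3 cis; py cis, N3 cis (chiral).

3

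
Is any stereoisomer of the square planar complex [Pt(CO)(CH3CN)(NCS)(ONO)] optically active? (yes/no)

no

In a square planar complex each vertex has one trans partner and two cis neighbours.
The distinct arrangements are (3 in all): (CH3CN/NCS trans, CO/ONO trans); (CH3CN/ONO trans, CO/NCS trans); (CH3CN/CO trans, NCS/ONO trans).
Each arrangement has an internal mirror plane or centre of symmetry, so none is chiral.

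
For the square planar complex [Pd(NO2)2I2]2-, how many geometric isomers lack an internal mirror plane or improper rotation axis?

Systematic placement gives 2 geometric isomers: NO2 cis; NO2 trans.
Each arrangement has an internal mirror plane or centre of symmetry, so none is chiral.

0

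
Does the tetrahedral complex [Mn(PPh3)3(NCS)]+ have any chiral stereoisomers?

no

In a tetrahedral complex all four positions are equivalent and every pair of ligands is adjacent — there is no cis/trans distinction.
Only one geometric arrangement is possible.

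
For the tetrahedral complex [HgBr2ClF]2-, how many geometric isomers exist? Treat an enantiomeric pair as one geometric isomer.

1

Only one geometric arrangement is possible.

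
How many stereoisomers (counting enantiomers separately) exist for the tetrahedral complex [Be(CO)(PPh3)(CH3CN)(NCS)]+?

2

All four vertices of a tetrahedron are equivalent and mutually adjacent, so cis/trans isomerism cannot arise.
Only one geometric arrangement is possible; it has no improper symmetry element, so it exists as a pair of enantiomers (2 stereoisomers).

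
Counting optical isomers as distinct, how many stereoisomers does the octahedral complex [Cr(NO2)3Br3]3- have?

2

There are 2 geometric isomers: NO2 mer; NO2 fac.
Each arrangement has an internal mirror plane or centre of symmetry, so none is chiral.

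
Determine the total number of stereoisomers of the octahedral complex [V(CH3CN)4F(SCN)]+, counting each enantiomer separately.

The six octahedral sites form three mutually perpendicular trans pairs.
The distinct arrangements are (2 in all): F and SCN mutually trans; F and SCN mutually cis.
Each arrangement has an internal mirror plane or centre of symmetry, so none is chiral.

2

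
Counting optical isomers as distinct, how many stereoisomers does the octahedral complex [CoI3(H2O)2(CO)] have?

3

The six octahedral sites form three mutually perpendicular trans pairs.
The distinct arrangements are (3 in all): I mer, H2O cis; I mer, H2O trans; I fac, H2O cis.
Each arrangement has an internal mirror plane or centre of symmetry, so none is chiral.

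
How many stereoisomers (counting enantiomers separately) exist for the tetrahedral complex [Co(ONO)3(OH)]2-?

In a tetrahedral complex all four positions are equivalent and every pair of ligands is adjacent — there is no cis/trans distinction.
Only one geometric arrangement is possible.

1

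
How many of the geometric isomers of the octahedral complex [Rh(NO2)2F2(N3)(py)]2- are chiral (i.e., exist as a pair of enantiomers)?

The six octahedral sites form three mutually perpendicular trans pairs.
There are 6 geometric isomers: NO2 cis, F trans; NO2 trans, F trans; NO2 cis, F cis (3 arrangements, 2 chiral); NO2 trans, F cis.
Of these, 2 lack any improper symmetry element and so occur as enantiomeric pairs, giving 6 + 2 = 8 stereoisomers in total.

2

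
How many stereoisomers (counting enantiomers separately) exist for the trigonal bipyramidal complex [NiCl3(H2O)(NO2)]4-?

A trigonal bipyramid has two axial and three equatorial sites, which are chemically inequivalent.
Working through the distinct placements yields 4 geometric isomers: H2O equatorial, NO2 equatorial; H2O axial, NO2 equatorial; H2O equatorial, NO2 axial; H2O axial, NO2 axial.
Each arrangement has an internal mirror plane or centre of symmetry, so none is chiral.

4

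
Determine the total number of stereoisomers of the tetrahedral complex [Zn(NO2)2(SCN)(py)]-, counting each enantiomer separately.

Only one geometric arrangement is possible.

1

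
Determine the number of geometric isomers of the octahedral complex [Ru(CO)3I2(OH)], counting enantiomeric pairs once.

The six octahedral sites form three mutually perpendicular trans pairs.
There are 3 geometric isomers: CO mer, I cis; CO mer, I trans; CO fac, I cis.

3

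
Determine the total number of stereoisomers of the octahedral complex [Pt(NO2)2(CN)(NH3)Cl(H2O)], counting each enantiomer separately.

15

An octahedron has six vertices in three trans pairs; every non-trans pair is cis.
Exhaustive case analysis gives 9 geometric isomers.
Of these, 6 lack any improper symmetry element and so occur as enantiomeric pairs, giving 9 + 6 = 15 stereoisomers in total.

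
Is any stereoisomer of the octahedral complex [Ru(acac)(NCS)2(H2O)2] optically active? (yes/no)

An octahedron has six vertices in three trans pairs; every non-trans pair is cis.
Each acac is bidentate and must span two cis positions.
There are 3 geometric isomers: NCS cis, H2O trans; NCS cis, H2O cis (chiral); NCS trans, H2O cis.
One of these lacks any improper symmetry element and so occurs as an enantiomeric pair, giving 3 + 1 = 4 stereoisomers in total.

yes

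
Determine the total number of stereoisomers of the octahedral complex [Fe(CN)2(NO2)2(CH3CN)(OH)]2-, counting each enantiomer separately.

8

The six octahedral sites form three mutually perpendicular trans pairs.
Working through the distinct placements yields 6 geometric isomers: CN cis, NO2 cis (3 arrangements, 2 chiral); CN cis, NO2 trans; CN trans, NO2 cis; CN trans, NO2 trans.
Of these, 2 lack any improper symmetry element and so occur as enantiomeric pairs, giving 6 + 2 = 8 stereoisomers in total.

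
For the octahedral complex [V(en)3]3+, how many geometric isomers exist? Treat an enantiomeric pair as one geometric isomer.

In an octahedral complex each vertex has one trans partner and four cis neighbours.
Each en is bidentate and must span two cis positions.
Only one geometric arrangement is possible; it has no improper symmetry element, so it exists as a pair of enantiomers (2 stereoisomers).

1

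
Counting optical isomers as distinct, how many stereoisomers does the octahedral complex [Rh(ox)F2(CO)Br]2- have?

6

In an octahedral complex each vertex has one trans partner and four cis neighbours.
Each ox is bidentate and must span two cis positions.
The distinct arrangements are (4 in all): F cis (3 arrangements, 2 chiral); F trans.
Of these, 2 lack any improper symmetry element and so occur as enantiomeric pairs, giving 4 + 2 = 6 stereoisomers in total.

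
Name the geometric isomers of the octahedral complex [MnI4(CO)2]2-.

An octahedron has six vertices in three trans pairs; every non-trans pair is cis.
There are 2 geometric isomers: CO trans; CO cis.

cis and trans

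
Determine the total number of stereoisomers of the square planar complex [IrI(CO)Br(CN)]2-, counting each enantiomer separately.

In a square planar complex each vertex has one trans partner and two cis neighbours.
Systematic placement gives 3 geometric isomers: (Br/CO trans, CN/I trans); (Br/I trans, CN/CO trans); (Br/CN trans, CO/I trans).
Each arrangement has an internal mirror plane or centre of symmetry, so none is chiral.

3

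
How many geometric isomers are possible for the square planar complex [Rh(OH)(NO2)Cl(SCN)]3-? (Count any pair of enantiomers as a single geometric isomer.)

There are 3 geometric isomers: (Cl/OH trans, NO2/SCN trans); (Cl/SCN trans, NO2/OH trans); (Cl/NO2 trans, OH/SCN trans).

3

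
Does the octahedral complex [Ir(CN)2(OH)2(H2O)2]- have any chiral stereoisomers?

Working through the distinct placements yields 5 geometric isomers: CN trans, OH trans, H2O trans; CN trans, OH cis, H2O cis; CN cis, OH trans, H2O cis; CN cis, OH cis, H2O cis (chiral); CN cis, OH cis, H2O trans.
One of these lacks any improper symmetry element and so occurs as an enantiomeric pair, giving 5 + 1 = 6 stereoisomers in total.

yes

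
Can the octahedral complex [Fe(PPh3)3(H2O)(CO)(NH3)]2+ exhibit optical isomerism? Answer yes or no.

yes

An octahedron has six vertices in three trans pairs; every non-trans pair is cis.
Systematic placement gives 4 geometric isomers: PPh3 mer (3 arrangements); PPh3 fac (chiral).
One of these lacks any improper symmetry element and so occurs as an enantiomeric pair, giving 4 + 1 = 5 stereoisomers in total.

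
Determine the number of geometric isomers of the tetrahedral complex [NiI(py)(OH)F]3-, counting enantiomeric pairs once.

1

In a tetrahedral complex all four positions are equivalent and every pair of ligands is adjacent — there is no cis/trans distinction.
Only one geometric arrangement is possible; it has no improper symmetry element, so it exists as a pair of enantiomers (2 stereoisomers).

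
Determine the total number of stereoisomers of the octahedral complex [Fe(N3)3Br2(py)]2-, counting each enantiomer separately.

An octahedron has six vertices in three trans pairs; every non-trans pair is cis.
There are 3 geometric isomers: N3 mer, Br trans; N3 fac, Br cis; N3 mer, Br cis.
Each arrangement has an internal mirror plane or centre of symmetry, so none is chiral.

3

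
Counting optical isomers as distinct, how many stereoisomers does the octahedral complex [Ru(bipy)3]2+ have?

An octahedron has six vertices in three trans pairs; every non-trans pair is cis.
Each bipy is bidentate and must span two cis positions.
Only one geometric arrangement is possible; it has no improper symmetry element, so it exists as a pair of enantiomers (2 stereoisomers).

2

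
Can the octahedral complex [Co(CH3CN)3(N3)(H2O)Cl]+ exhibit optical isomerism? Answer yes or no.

Systematic placement gives 4 geometric isomers: CH3CN mer (3 arrangements); CH3CN fac (chiral).
One of these lacks any improper symmetry element and so occurs as an enantiomeric pair, giving 4 + 1 = 5 stereoisomers in total.

yes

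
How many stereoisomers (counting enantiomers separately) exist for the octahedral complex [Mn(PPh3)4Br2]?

2

An octahedron has six vertices in three trans pairs; every non-trans pair is cis.
Working through the distinct placements yields 2 geometric isomers: Br trans; Br cis.
Each arrangement has an internal mirror plane or centre of symmetry, so none is chiral.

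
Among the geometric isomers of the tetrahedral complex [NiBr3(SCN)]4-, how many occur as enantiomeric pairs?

0

In a tetrahedral complex all four positions are equivalent and every pair of ligands is adjacent — there is no cis/trans distinction.
Only one geometric arrangement is possible.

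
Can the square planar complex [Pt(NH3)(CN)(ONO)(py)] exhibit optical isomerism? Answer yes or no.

no

In a square planar complex each vertex has one trans partner and two cis neighbours.
The distinct arrangements are (3 in all): (CN/ONO trans, NH3/py trans); (CN/py trans, NH3/ONO trans); (CN/NH3 trans, ONO/py trans).
Each arrangement has an internal mirror plane or centre of symmetry, so none is chiral.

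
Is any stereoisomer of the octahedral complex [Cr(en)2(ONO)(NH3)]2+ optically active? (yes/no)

The six octahedral sites form three mutually perpendicular trans pairs.
Each en is bidentate and must span two cis positions.
Working through the distinct placements yields 2 geometric isomers: ONO and NH3 mutually trans; ONO and NH3 mutually cis (chiral).
One of these lacks any improper symmetry element and so occurs as an enantiomeric pair, giving 2 + 1 = 3 stereoisomers in total.

yes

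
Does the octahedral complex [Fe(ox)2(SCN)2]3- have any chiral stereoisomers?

yes

In an octahedral complex each vertex has one trans partner and four cis neighbours.
Each ox is bidentate and must span two cis positions.
There are 2 geometric isomers: SCN trans; SCN cis (chiral).
One of these lacks any improper symmetry element and so occurs as an enantiomeric pair, giving 2 + 1 = 3 stereoisomers in total.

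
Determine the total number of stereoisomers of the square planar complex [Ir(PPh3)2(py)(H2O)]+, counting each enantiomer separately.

2

A square has two trans pairs of vertices; adjacent vertices are cis.
There are 2 geometric isomers: PPh3 cis; PPh3 trans.
Each arrangement has an internal mirror plane or centre of symmetry, so none is chiral.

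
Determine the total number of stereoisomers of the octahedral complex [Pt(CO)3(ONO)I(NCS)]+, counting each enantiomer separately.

5

In an octahedral complex each vertex has one trans partner and four cis neighbours.
The distinct arrangements are (4 in all): CO mer (3 arrangements); CO fac (chiral).
One of these lacks any improper symmetry element and so occurs as an enantiomeric pair, giving 4 + 1 = 5 stereoisomers in total.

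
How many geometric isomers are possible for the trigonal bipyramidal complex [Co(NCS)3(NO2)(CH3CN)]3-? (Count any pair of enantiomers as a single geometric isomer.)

4

The distinct arrangements are (4 in all): NO2 equatorial, CH3CN axial; NO2 axial, CH3CN axial; NO2 equatorial, CH3CN equatorial; NO2 axial, CH3CN equatorial.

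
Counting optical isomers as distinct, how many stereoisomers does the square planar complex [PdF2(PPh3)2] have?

2

In a square planar complex each vertex has one trans partner and two cis neighbours.
There are 2 geometric isomers: F cis; F trans.
Each arrangement has an internal mirror plane or centre of symmetry, so none is chiral.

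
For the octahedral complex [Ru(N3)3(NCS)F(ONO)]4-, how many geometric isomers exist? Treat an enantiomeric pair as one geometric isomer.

In an octahedral complex each vertex has one trans partner and four cis neighbours.
Systematic placement gives 4 geometric isomers: N3 mer (3 arrangements); N3 fac (chiral).

4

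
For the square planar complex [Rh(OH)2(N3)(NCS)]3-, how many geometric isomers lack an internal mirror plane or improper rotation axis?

In a square planar complex each vertex has one trans partner and two cis neighbours.
There are 2 geometric isomers: OH cis; OH trans.
Each arrangement has an internal mirror plane or centre of symmetry, so none is chiral.

0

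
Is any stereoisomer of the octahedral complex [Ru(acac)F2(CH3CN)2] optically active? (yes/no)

yes

An octahedron has six vertices in three trans pairs; every non-trans pair is cis.
Each acac is bidentate and must span two cis positions.
Working through the distinct placements yields 3 geometric isomers: F cis, CH3CN trans; F cis, CH3CN cis (chiral); F trans, CH3CN cis.
One of these lacks any improper symmetry element and so occurs as an enantiomeric pair, giving 3 + 1 = 4 stereoisomers in total.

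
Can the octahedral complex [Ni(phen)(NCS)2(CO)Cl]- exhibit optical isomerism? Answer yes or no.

yes

Each phen is bidentate and must span two cis positions.
Working through the distinct placements yields 4 geometric isomers: NCS cis (3 arrangements, 2 chiral); NCS trans.
Of these, 2 lack any improper symmetry element and so occur as enantiomeric pairs, giving 4 + 2 = 6 stereoisomers in total.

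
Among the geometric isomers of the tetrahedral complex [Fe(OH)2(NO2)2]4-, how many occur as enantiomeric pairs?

Only one geometric arrangement is possible.

0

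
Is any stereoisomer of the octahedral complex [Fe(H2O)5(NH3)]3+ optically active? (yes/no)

An octahedron has six vertices in three trans pairs; every non-trans pair is cis.
Only one geometric arrangement is possible.

no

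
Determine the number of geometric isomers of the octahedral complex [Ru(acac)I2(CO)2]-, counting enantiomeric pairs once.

3

An octahedron has six vertices in three trans pairs; every non-trans pair is cis.
Each acac is bidentate and must span two cis positions.
There are 3 geometric isomers: I cis, CO trans; I cis, CO cis (chiral); I trans, CO cis.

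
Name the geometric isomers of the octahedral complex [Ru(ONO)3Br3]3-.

fac and mer

An octahedron has six vertices in three trans pairs; every non-trans pair is cis.
Working through the distinct placements yields 2 geometric isomers: ONO mer; ONO fac.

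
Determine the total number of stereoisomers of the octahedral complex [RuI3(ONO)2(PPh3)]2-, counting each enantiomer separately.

3

In an octahedral complex each vertex has one trans partner and four cis neighbours.
The distinct arrangements are (3 in all): I mer, ONO cis; I mer, ONO trans; I fac, ONO cis.
Each arrangement has an internal mirror plane or centre of symmetry, so none is chiral.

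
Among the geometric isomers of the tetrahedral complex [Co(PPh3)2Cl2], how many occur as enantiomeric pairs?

In a tetrahedral complex all four positions are equivalent and every pair of ligands is adjacent — there is no cis/trans distinction.
Only one geometric arrangement is possible.

0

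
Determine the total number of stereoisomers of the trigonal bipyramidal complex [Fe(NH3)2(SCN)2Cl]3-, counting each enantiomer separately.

6

A trigonal bipyramid has two axial and three equatorial sites, which are chemically inequivalent.
Systematic enumeration (placing each ligand type in turn and discarding arrangements equivalent by rotation or reflection) gives 5 geometric isomers.
One of these lacks any improper symmetry element and so occurs as an enantiomeric pair, giving 5 + 1 = 6 stereoisomers in total.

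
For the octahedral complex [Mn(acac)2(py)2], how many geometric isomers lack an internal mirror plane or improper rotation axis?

In an octahedral complex each vertex has one trans partner and four cis neighbours.
Each acac is bidentate and must span two cis positions.
Systematic placement gives 2 geometric isomers: py trans; py cis (chiral).
One of these lacks any improper symmetry element and so occurs as an enantiomeric pair, giving 2 + 1 = 3 stereoisomers in total.

1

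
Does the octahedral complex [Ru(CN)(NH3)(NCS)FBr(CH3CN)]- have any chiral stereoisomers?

yes

Exhaustive case analysis gives 15 geometric isomers.
Of these, 15 lack any improper symmetry element and so occur as enantiomeric pairs, giving 15 + 15 = 30 stereoisomers in total.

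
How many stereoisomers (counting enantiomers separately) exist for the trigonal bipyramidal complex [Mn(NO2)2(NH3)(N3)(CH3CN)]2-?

In a trigonal bipyramid the two axial positions differ from the three equatorial ones.
Placing the ligands in turn and identifying arrangements related by rotation or reflection leaves 7 distinct geometric isomers.
Of these, 3 lack any improper symmetry element and so occur as enantiomeric pairs, giving 7 + 3 = 10 stereoisomers in total.

10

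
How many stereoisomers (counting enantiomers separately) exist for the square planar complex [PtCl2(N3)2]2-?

2

There are 2 geometric isomers: Cl cis; Cl trans.
Each arrangement has an internal mirror plane or centre of symmetry, so none is chiral.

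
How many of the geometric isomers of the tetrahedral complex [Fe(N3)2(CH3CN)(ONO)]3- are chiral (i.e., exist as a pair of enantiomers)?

In a tetrahedral complex all four positions are equivalent and every pair of ligands is adjacent — there is no cis/trans distinction.
Only one geometric arrangement is possible.

0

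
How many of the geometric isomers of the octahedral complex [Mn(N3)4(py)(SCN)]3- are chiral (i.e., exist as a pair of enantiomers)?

In an octahedral complex each vertex has one trans partner and four cis neighbours.
Systematic placement gives 2 geometric isomers: py and SCN mutually trans; py and SCN mutually cis.
Each arrangement has an internal mirror plane or centre of symmetry, so none is chiral.

0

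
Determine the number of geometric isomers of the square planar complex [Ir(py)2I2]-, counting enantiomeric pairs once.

There are 2 geometric isomers: py cis; py trans.

2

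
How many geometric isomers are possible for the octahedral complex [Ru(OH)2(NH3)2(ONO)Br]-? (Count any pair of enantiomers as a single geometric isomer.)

6

In an octahedral complex each vertex has one trans partner and four cis neighbours.
Working through the distinct placements yields 6 geometric isomers: OH cis, NH3 cis (3 arrangements, 2 chiral); OH trans, NH3 cis; OH cis, NH3 trans; OH trans, NH3 trans.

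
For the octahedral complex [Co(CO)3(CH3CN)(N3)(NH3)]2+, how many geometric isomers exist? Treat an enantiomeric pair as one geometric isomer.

The six octahedral sites form three mutually perpendicular trans pairs.
Working through the distinct placements yields 4 geometric isomers: CO mer (3 arrangements); CO fac (chiral).

4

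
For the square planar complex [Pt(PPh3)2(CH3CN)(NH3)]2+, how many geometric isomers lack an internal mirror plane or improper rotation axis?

Systematic placement gives 2 geometric isomers: PPh3 cis; PPh3 trans.
Each arrangement has an internal mirror plane or centre of symmetry, so none is chiral.

0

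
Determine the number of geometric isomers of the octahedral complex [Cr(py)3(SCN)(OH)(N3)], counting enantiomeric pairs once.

Working through the distinct placements yields 4 geometric isomers: py mer (3 arrangements); py fac (chiral).

4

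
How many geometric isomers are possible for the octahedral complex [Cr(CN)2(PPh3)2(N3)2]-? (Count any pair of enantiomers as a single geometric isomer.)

5

The six octahedral sites form three mutually perpendicular trans pairs.
The distinct arrangements are (5 in all): CN trans, PPh3 trans, N3 trans; CN trans, PPh3 cis, N3 cis; CN cis, PPh3 trans, N3 cis; CN cis, PPh3 cis, N3 cis (chiral); CN cis, PPh3 cis, N3 trans.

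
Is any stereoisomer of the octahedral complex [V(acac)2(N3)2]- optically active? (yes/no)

In an octahedral complex each vertex has one trans partner and four cis neighbours.
Each acac is bidentate and must span two cis positions.
There are 2 geometric isomers: N3 trans; N3 cis (chiral).
One of these lacks any improper symmetry element and so occurs as an enantiomeric pair, giving 2 + 1 = 3 stereoisomers in total.

yes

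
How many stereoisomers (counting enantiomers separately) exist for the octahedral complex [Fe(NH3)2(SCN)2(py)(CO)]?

In an octahedral complex each vertex has one trans partner and four cis neighbours.
Systematic placement gives 6 geometric isomers: NH3 cis, SCN cis (3 arrangements, 2 chiral); NH3 cis, SCN trans; NH3 trans, SCN cis; NH3 trans, SCN trans.
Of these, 2 lack any improper symmetry element and so occur as enantiomeric pairs, giving 6 + 2 = 8 stereoisomers in total.

8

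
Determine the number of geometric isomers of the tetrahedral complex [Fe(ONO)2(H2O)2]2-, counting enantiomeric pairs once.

1

In a tetrahedral complex all four positions are equivalent and every pair of ligands is adjacent — there is no cis/trans distinction.
Only one geometric arrangement is possible.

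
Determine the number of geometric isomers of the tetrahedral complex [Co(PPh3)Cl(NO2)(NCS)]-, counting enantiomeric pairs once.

Only one geometric arrangement is possible; it has no improper symmetry element, so it exists as a pair of enantiomers (2 stereoisomers).

1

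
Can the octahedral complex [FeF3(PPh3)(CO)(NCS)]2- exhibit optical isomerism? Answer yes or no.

yes

In an octahedral complex each vertex has one trans partner and four cis neighbours.
Systematic placement gives 4 geometric isomers: F mer (3 arrangements); F fac (chiral).
One of these lacks any improper symmetry element and so occurs as an enantiomeric pair, giving 4 + 1 = 5 stereoisomers in total.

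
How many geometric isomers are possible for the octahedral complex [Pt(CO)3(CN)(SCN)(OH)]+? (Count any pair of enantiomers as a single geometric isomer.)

There are 4 geometric isomers: CO mer (3 arrangements); CO fac (chiral).

4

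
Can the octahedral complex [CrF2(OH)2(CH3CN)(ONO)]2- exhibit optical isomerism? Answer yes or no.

In an octahedral complex each vertex has one trans partner and four cis neighbours.
Systematic placement gives 6 geometric isomers: F cis, OH cis (3 arrangements, 2 chiral); F cis, OH trans; F trans, OH cis; F trans, OH trans.
Of these, 2 lack any improper symmetry element and so occur as enantiomeric pairs, giving 6 + 2 = 8 stereoisomers in total.

yes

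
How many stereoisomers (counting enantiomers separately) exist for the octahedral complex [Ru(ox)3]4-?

2

An octahedron has six vertices in three trans pairs; every non-trans pair is cis.
Each ox is bidentate and must span two cis positions.
Only one geometric arrangement is possible; it has no improper symmetry element, so it exists as a pair of enantiomers (2 stereoisomers).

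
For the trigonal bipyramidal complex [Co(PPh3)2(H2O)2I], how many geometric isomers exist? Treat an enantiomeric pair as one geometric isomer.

In a trigonal bipyramid the two axial positions differ from the three equatorial ones.
Exhaustive case analysis gives 5 geometric isomers.

5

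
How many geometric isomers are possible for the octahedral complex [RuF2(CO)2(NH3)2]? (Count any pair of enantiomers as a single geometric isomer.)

There are 5 geometric isomers: F trans, CO trans, NH3 trans; F cis, CO trans, NH3 cis; F cis, CO cis, NH3 trans; F cis, CO cis, NH3 cis (chiral); F trans, CO cis, NH3 cis.

5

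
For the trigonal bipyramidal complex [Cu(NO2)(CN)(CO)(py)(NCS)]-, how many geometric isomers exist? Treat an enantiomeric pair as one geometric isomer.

10

In a trigonal bipyramid the two axial positions differ from the three equatorial ones.
Systematic enumeration (placing each ligand type in turn and discarding arrangements equivalent by rotation or reflection) gives 10 geometric isomers.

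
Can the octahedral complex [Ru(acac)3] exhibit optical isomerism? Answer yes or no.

An octahedron has six vertices in three trans pairs; every non-trans pair is cis.
Each acac is bidentate and must span two cis positions.
Only one geometric arrangement is possible; it has no improper symmetry element, so it exists as a pair of enantiomers (2 stereoisomers).

yes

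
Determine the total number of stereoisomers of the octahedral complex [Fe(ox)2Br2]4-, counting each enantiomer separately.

Each ox is bidentate and must span two cis positions.
There are 2 geometric isomers: Br trans; Br cis (chiral).
One of these lacks any improper symmetry element and so occurs as an enantiomeric pair, giving 2 + 1 = 3 stereoisomers in total.

3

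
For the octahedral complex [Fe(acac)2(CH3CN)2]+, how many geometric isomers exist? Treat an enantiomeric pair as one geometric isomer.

2

An octahedron has six vertices in three trans pairs; every non-trans pair is cis.
Each acac is bidentate and must span two cis positions.
Working through the distinct placements yields 2 geometric isomers: CH3CN trans; CH3CN cis (chiral).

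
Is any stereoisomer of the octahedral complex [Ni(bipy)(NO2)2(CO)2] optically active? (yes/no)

Each bipy is bidentate and must span two cis positions.
There are 3 geometric isomers: NO2 cis, CO trans; NO2 cis, CO cis (chiral); NO2 trans, CO cis.
One of these lacks any improper symmetry element and so occurs as an enantiomeric pair, giving 3 + 1 = 4 stereoisomers in total.

yes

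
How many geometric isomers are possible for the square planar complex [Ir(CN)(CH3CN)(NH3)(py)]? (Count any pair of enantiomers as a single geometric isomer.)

A square has two trans pairs of vertices; adjacent vertices are cis.
The distinct arrangements are (3 in all): (CH3CN/NH3 trans, CN/py trans); (CH3CN/py trans, CN/NH3 trans); (CH3CN/CN trans, NH3/py trans).

3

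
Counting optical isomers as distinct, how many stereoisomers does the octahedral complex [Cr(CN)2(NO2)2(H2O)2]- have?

In an octahedral complex each vertex has one trans partner and four cis neighbours.
The distinct arrangements are (5 in all): CN trans, NO2 trans, H2O trans; CN trans, NO2 cis, H2O cis; CN cis, NO2 trans, H2O cis; CN cis, NO2 cis, H2O cis (chiral); CN cis, NO2 cis, H2O trans.
One of these lacks any improper symmetry element and so occurs as an enantiomeric pair, giving 5 + 1 = 6 stereoisomers in total.

6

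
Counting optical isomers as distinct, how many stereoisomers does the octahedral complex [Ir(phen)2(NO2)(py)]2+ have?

An octahedron has six vertices in three trans pairs; every non-trans pair is cis.
Each phen is bidentate and must span two cis positions.
Working through the distinct placements yields 2 geometric isomers: NO2 and py mutually cis (chiral); NO2 and py mutually trans.
One of these lacks any improper symmetry element and so occurs as an enantiomeric pair, giving 2 + 1 = 3 stereoisomers in total.

3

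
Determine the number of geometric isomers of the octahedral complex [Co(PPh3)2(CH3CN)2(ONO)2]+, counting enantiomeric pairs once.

5

An octahedron has six vertices in three trans pairs; every non-trans pair is cis.
Working through the distinct placements yields 5 geometric isomers: PPh3 trans, CH3CN trans, ONO trans; PPh3 cis, CH3CN trans, ONO cis; PPh3 trans, CH3CN cis, ONO cis; PPh3 cis, CH3CN cis, ONO cis (chiral); PPh3 cis, CH3CN cis, ONO trans.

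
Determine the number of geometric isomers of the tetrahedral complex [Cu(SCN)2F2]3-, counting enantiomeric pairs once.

1

In a tetrahedral complex all four positions are equivalent and every pair of ligands is adjacent — there is no cis/trans distinction.
Only one geometric arrangement is possible.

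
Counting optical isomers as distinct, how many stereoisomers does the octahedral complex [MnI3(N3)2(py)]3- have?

The distinct arrangements are (3 in all): I mer, N3 cis; I mer, N3 trans; I fac, N3 cis.
Each arrangement has an internal mirror plane or centre of symmetry, so none is chiral.

3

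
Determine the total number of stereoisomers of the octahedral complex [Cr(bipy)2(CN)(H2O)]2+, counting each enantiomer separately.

3

An octahedron has six vertices in three trans pairs; every non-trans pair is cis.
Each bipy is bidentate and must span two cis positions.
There are 2 geometric isomers: CN and H2O mutually trans; CN and H2O mutually cis (chiral).
One of these lacks any improper symmetry element and so occurs as an enantiomeric pair, giving 2 + 1 = 3 stereoisomers in total.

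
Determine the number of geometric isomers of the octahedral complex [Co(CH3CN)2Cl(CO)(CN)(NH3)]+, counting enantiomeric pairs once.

9

Systematic enumeration (placing each ligand type in turn and discarding arrangements equivalent by rotation or reflection) gives 9 geometric isomers.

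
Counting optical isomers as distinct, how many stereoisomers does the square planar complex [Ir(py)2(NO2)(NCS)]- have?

In a square planar complex each vertex has one trans partner and two cis neighbours.
Systematic placement gives 2 geometric isomers: py cis; py trans.
Each arrangement has an internal mirror plane or centre of symmetry, so none is chiral.

2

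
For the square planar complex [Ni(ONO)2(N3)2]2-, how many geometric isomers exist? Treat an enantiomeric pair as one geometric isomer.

2

In a square planar complex each vertex has one trans partner and two cis neighbours.
There are 2 geometric isomers: ONO cis; ONO trans.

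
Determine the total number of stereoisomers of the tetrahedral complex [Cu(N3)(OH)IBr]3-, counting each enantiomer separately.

All four vertices of a tetrahedron are equivalent and mutually adjacent, so cis/trans isomerism cannot arise.
Only one geometric arrangement is possible; it has no improper symmetry element, so it exists as a pair of enantiomers (2 stereoisomers).

2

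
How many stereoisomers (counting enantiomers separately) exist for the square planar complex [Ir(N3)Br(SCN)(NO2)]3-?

3

In a square planar complex each vertex has one trans partner and two cis neighbours.
There are 3 geometric isomers: (Br/NO2 trans, N3/SCN trans); (Br/SCN trans, N3/NO2 trans); (Br/N3 trans, NO2/SCN trans).
Each arrangement has an internal mirror plane or centre of symmetry, so none is chiral.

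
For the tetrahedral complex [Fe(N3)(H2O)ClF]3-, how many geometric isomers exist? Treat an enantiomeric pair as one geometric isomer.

1

Only one geometric arrangement is possible; it has no improper symmetry element, so it exists as a pair of enantiomers (2 stereoisomers).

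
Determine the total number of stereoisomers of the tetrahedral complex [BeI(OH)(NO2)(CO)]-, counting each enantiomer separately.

Only one geometric arrangement is possible; it has no improper symmetry element, so it exists as a pair of enantiomers (2 stereoisomers).

2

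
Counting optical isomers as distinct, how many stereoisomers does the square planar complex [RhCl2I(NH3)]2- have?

The distinct arrangements are (2 in all): Cl cis; Cl trans.
Each arrangement has an internal mirror plane or centre of symmetry, so none is chiral.

2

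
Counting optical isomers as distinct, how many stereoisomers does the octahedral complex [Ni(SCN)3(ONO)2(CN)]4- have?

3

An octahedron has six vertices in three trans pairs; every non-trans pair is cis.
Working through the distinct placements yields 3 geometric isomers: SCN mer, ONO cis; SCN mer, ONO trans; SCN fac, ONO cis.
Each arrangement has an internal mirror plane or centre of symmetry, so none is chiral.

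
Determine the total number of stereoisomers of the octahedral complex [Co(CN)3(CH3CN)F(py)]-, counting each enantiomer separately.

The six octahedral sites form three mutually perpendicular trans pairs.
The distinct arrangements are (4 in all): CN mer (3 arrangements); CN fac (chiral).
One of these lacks any improper symmetry element and so occurs as an enantiomeric pair, giving 4 + 1 = 5 stereoisomers in total.

5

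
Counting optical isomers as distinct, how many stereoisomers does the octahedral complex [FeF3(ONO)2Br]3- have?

There are 3 geometric isomers: F mer, ONO trans; F fac, ONO cis; F mer, ONO cis.
Each arrangement has an internal mirror plane or centre of symmetry, so none is chiral.

3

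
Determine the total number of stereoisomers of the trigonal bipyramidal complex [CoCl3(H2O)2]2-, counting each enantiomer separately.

3

A trigonal bipyramid has two axial and three equatorial sites, which are chemically inequivalent.
Systematic placement gives 3 geometric isomers: H2O both equatorial; H2O one axial, one equatorial; H2O both axial.
Each arrangement has an internal mirror plane or centre of symmetry, so none is chiral.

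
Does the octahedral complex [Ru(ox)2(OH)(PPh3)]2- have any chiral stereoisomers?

Each ox is bidentate and must span two cis positions.
There are 2 geometric isomers: OH and PPh3 mutually trans; OH and PPh3 mutually cis (chiral).
One of these lacks any improper symmetry element and so occurs as an enantiomeric pair, giving 2 + 1 = 3 stereoisomers in total.

yes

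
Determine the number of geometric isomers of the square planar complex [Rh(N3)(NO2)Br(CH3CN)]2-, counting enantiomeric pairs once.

A square has two trans pairs of vertices; adjacent vertices are cis.
The distinct arrangements are (3 in all): (Br/N3 trans, CH3CN/NO2 trans); (Br/NO2 trans, CH3CN/N3 trans); (Br/CH3CN trans, N3/NO2 trans).

3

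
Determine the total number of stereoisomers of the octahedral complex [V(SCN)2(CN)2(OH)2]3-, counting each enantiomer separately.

6

In an octahedral complex each vertex has one trans partner and four cis neighbours.
Systematic placement gives 5 geometric isomers: SCN trans, CN trans, OH trans; SCN cis, CN trans, OH cis; SCN trans, CN cis, OH cis; SCN cis, CN cis, OH cis (chiral); SCN cis, CN cis, OH trans.
One of these lacks any improper symmetry element and so occurs as an enantiomeric pair, giving 5 + 1 = 6 stereoisomers in total.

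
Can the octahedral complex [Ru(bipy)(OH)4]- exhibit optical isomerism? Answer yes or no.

The six octahedral sites form three mutually perpendicular trans pairs.
Each bipy is bidentate and must span two cis positions.
Only one geometric arrangement is possible.

no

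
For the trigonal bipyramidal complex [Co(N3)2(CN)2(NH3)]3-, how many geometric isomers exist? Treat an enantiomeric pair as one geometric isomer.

5

A trigonal bipyramid has two axial and three equatorial sites, which are chemically inequivalent.
Exhaustive case analysis gives 5 geometric isomers.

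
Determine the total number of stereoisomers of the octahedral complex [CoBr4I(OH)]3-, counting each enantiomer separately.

2

The distinct arrangements are (2 in all): I and OH mutually trans; I and OH mutually cis.
Each arrangement has an internal mirror plane or centre of symmetry, so none is chiral.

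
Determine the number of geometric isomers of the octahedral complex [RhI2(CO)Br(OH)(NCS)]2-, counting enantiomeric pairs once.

9

An octahedron has six vertices in three trans pairs; every non-trans pair is cis.
Exhaustive case analysis gives 9 geometric isomers.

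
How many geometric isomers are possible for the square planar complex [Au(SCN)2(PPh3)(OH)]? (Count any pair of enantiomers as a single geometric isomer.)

There are 2 geometric isomers: SCN cis; SCN trans.

2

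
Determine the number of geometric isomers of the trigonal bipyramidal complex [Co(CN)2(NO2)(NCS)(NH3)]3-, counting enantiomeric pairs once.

7

A trigonal bipyramid has two axial and three equatorial sites, which are chemically inequivalent.
Systematic enumeration (placing each ligand type in turn and discarding arrangements equivalent by rotation or reflection) gives 7 geometric isomers.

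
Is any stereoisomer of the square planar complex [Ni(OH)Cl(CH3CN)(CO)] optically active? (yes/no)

no

In a square planar complex each vertex has one trans partner and two cis neighbours.
Systematic placement gives 3 geometric isomers: (CH3CN/Cl trans, CO/OH trans); (CH3CN/OH trans, CO/Cl trans); (CH3CN/CO trans, Cl/OH trans).
Each arrangement has an internal mirror plane or centre of symmetry, so none is chiral.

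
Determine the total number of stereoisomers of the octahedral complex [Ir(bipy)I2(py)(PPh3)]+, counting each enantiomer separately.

The six octahedral sites form three mutually perpendicular trans pairs.
Each bipy is bidentate and must span two cis positions.
Working through the distinct placements yields 4 geometric isomers: I trans; I cis (3 arrangements, 2 chiral).
Of these, 2 lack any improper symmetry element and so occur as enantiomeric pairs, giving 4 + 2 = 6 stereoisomers in total.

6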